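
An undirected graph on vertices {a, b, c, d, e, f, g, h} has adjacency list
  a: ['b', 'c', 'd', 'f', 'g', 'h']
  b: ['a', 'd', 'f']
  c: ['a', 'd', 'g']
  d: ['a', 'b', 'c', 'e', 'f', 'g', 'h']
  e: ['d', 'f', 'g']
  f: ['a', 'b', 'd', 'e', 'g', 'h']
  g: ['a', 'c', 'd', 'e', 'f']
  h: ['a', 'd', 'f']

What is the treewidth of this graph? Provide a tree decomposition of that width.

Treewidth 3.
One such decomposition:
Bags: B1 = {a, d, f, g}  B2 = {a, b, d, f}  B3 = {d, e, f, g}  B4 = {a, c, d, g}  B5 = {a, d, f, h}
Tree: B1–B2, B1–B3, B1–B4, B1–B5

Each bag holds 4 vertices, so the decomposition has width 3, which upper-bounds the treewidth. On the other hand G contains the 4-clique {a, c, d, g}. A clique must lie in a single bag of any decomposition, so no decomposition can have width below 3. Combining the bounds, tw(G) = 3.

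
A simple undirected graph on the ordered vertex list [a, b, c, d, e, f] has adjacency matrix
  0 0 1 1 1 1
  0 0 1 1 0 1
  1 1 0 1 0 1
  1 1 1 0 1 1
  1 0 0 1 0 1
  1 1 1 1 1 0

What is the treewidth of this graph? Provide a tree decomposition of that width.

Each bag holds 4 vertices, so the decomposition has width 3, which upper-bounds the treewidth. On the other hand G contains the 4-clique {a, d, e, f}. A clique must lie in a single bag of any decomposition, so no decomposition can have width below 3. Hence tw(G) = 3 exactly.

Treewidth 3.
Bags: B1 = {a, c, d, f}  B2 = {a, d, e, f}  B3 = {b, c, d, f}
Tree: B1–B2, B1–B3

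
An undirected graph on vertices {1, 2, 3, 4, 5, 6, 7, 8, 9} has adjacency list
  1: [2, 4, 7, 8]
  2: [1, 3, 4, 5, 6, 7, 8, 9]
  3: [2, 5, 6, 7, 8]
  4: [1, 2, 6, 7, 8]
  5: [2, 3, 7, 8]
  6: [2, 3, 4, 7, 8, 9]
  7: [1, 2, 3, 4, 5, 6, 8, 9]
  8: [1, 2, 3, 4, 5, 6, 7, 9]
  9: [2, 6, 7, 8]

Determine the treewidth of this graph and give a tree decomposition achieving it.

Treewidth 4.
Bags: B1 = {2, 4, 6, 7, 8}  B2 = {2, 3, 6, 7, 8}  B3 = {2, 3, 5, 7, 8}  B4 = {2, 6, 7, 8, 9}  B5 = {1, 2, 4, 7, 8}
Tree: B1–B2, B2–B3, B1–B4, B1–B5

Every bag has size at most 5, so the width is 5 − 1 = 4 and tw(G) ≤ 4. For the lower bound, the 5 vertices {1, 2, 4, 7, 8} are pairwise adjacent, and any tree decomposition puts a clique entirely inside one bag — forcing width ≥ 4. The upper and lower bounds meet at 4, so that is the treewidth.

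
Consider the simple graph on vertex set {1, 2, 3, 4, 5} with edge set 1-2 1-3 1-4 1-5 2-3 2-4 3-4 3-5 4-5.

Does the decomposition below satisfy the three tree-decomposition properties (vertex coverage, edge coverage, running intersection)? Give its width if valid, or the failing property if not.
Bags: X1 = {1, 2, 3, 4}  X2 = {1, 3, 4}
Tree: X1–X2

A tree decomposition must satisfy three properties: every vertex lies in some bag; for every edge, both endpoints lie together in some bag; and for every vertex, the bags containing it form a connected subtree. Here vertex 5 appears in no bag, so the decomposition is invalid.

No — vertex 5 appears in no bag.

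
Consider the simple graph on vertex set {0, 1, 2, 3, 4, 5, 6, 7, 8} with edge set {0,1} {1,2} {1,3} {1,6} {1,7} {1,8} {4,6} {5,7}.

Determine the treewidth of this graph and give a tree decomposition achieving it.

Treewidth 1.
Bags: B1 = {1, 6}  B2 = {1, 3}  B3 = {1, 2}  B4 = {1, 7}  B5 = {4, 6}  B6 = {5, 7}  B7 = {0, 1}  B8 = {1, 8}
Tree: B1–B2, B1–B3, B1–B4, B1–B5, B4–B6, B3–B7, B1–B8

The largest bag has 2 vertices, giving width 1; this decomposition certifies tw(G) ≤ 1. Any graph with an edge has treewidth ≥ 1, and G has the edge 1–6. Hence tw(G) = 1 exactly.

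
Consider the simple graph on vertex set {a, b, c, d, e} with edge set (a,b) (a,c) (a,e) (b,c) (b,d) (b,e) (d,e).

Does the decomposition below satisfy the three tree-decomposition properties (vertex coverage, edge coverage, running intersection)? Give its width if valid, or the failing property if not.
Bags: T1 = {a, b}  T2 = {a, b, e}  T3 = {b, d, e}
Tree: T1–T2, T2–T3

No — vertex c appears in no bag.

A tree decomposition must satisfy three properties: every vertex lies in some bag; for every edge, both endpoints lie together in some bag; and for every vertex, the bags containing it form a connected subtree. Here vertex c appears in no bag, so the decomposition is invalid.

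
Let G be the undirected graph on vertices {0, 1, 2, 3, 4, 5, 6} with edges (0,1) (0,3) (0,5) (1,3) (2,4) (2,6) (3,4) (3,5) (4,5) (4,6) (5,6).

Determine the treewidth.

2

A width-2 tree decomposition is:
Bags: B1 = {4, 5, 6}  B2 = {3, 4, 5}  B3 = {0, 3, 5}  B4 = {2, 4, 6}  B5 = {0, 1, 3}
Tree: B1–B2, B2–B3, B1–B4, B3–B5
The largest bag has 3 vertices, giving width 2; this decomposition certifies tw(G) ≤ 2. On the other hand G contains the 3-clique {2, 4, 6}. A clique must lie in a single bag of any decomposition, so no decomposition can have width below 2. Therefore the treewidth is 2.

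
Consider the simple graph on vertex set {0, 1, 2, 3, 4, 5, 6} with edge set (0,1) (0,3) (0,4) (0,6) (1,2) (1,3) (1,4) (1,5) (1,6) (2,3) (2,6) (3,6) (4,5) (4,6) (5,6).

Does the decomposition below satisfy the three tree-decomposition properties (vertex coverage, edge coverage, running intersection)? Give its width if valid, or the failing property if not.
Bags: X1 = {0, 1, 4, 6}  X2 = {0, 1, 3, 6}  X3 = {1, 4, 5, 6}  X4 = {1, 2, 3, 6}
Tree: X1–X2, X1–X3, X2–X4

Checking the three conditions: (i) the bags cover all of {0, 1, 2, 3, 4, 5, 6}; (ii) for each edge, some bag contains both endpoints; (iii) the bags containing any fixed vertex form a subtree. All hold, so the decomposition is valid with width 4 − 1 = 3.

Yes; width 3.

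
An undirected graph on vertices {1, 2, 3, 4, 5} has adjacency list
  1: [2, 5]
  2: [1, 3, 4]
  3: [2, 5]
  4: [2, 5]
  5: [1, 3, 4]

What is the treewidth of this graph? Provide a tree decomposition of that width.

Each bag holds 3 vertices, so the decomposition has width 2, which upper-bounds the treewidth. The edges 2–1–5–3–2 form a cycle, so G is not a tree and its treewidth is at least 2. Hence tw(G) = 2 exactly.

Treewidth 2.
Bags: B1 = {1, 2, 5}  B2 = {2, 3, 5}  B3 = {2, 4, 5}
Tree: B1–B2, B2–B3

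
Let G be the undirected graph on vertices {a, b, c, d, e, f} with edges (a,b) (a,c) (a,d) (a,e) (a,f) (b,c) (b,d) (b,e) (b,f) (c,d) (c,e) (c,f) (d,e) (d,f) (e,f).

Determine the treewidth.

5

A width-5 tree decomposition is:
Bags: B1 = {a, b, c, d, e, f}
Tree: (single bag)
With just one bag of size 6, the width is 6 − 1 = 5, so tw(G) ≤ 5. Conversely, {a, b, c, d, e, f} is a clique of size 6, and the vertices of any clique must share a bag in every tree decomposition; so some bag has ≥ 6 vertices and tw(G) ≥ 5. Therefore the treewidth is 5.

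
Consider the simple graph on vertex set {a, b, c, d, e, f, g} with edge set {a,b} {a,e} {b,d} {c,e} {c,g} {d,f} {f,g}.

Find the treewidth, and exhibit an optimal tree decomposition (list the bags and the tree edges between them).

The largest bag has 3 vertices, giving width 2; this decomposition certifies tw(G) ≤ 2. For the lower bound, G contains the cycle f–d–b–a–e–c–g–f, so G is not a forest; only forests have treewidth ≤ 1, hence tw(G) ≥ 2. Hence tw(G) = 2 exactly.

Treewidth 2.
One optimal decomposition is:
Bags: B1 = {b, d, f}  B2 = {a, b, f}  B3 = {a, e, f}  B4 = {c, e, f}  B5 = {c, f, g}
Tree: B1–B2, B2–B3, B3–B4, B4–B5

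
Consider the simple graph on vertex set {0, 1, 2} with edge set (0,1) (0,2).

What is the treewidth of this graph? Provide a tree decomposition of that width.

The largest bag has 2 vertices, giving width 1; this decomposition certifies tw(G) ≤ 1. G has an edge, so its treewidth is at least 1. Combining the bounds, tw(G) = 1.

Treewidth 1.
One optimal decomposition is:
Bags: B1 = {0, 2}  B2 = {0, 1}
Tree: B1–B2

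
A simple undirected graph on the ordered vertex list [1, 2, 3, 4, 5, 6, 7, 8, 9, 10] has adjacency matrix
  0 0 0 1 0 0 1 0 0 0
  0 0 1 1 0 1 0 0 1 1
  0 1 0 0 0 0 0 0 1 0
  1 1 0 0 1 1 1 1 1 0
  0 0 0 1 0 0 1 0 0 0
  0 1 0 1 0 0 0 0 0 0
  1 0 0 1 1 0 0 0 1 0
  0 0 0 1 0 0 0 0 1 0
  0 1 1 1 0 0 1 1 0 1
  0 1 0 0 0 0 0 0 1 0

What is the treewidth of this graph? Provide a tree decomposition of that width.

Each bag holds 3 vertices, so the decomposition has width 2, which upper-bounds the treewidth. On the other hand G contains the 3-clique {2, 9, 10}. A clique must lie in a single bag of any decomposition, so no decomposition can have width below 2. Combining the bounds, tw(G) = 2.

Treewidth 2.
Bags: B1 = {4, 8, 9}  B2 = {2, 4, 9}  B3 = {2, 3, 9}  B4 = {2, 9, 10}  B5 = {4, 7, 9}  B6 = {1, 4, 7}  B7 = {2, 4, 6}  B8 = {4, 5, 7}
Tree: B1–B2, B2–B3, B2–B4, B2–B5, B5–B6, B2–B7, B5–B8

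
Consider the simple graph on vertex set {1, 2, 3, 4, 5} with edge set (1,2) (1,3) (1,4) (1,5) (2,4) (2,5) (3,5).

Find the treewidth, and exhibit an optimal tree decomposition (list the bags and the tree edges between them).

Every bag has size at most 3, so the width is 3 − 1 = 2 and tw(G) ≤ 2. Conversely, {1, 2, 4} is a clique of size 3, and the vertices of any clique must share a bag in every tree decomposition; so some bag has ≥ 3 vertices and tw(G) ≥ 2. The upper and lower bounds meet at 2, so that is the treewidth.

Treewidth 2.
One optimal decomposition is:
Bags: B1 = {1, 3, 5}  B2 = {1, 2, 5}  B3 = {1, 2, 4}
Tree: B1–B2, B2–B3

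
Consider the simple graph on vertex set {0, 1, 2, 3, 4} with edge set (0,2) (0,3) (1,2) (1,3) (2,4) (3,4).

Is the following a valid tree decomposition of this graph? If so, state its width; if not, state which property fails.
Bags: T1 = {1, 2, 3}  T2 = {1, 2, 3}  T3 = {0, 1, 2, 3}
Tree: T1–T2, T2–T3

A tree decomposition must satisfy three properties: every vertex lies in some bag; for every edge, both endpoints lie together in some bag; and for every vertex, the bags containing it form a connected subtree. Here vertex 4 appears in no bag, so the decomposition is invalid.

No — vertex 4 appears in no bag.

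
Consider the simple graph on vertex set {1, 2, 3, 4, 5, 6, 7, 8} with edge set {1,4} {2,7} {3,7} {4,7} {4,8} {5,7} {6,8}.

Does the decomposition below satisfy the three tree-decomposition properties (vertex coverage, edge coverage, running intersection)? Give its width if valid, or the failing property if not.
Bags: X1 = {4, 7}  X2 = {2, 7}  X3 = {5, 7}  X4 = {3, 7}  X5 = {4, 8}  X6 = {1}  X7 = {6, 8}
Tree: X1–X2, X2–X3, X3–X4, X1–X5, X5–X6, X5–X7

No — edge (4,1) lies in no bag.

A tree decomposition must satisfy three properties: every vertex lies in some bag; for every edge, both endpoints lie together in some bag; and for every vertex, the bags containing it form a connected subtree. Here edge (4,1) lies in no bag, so the decomposition is invalid.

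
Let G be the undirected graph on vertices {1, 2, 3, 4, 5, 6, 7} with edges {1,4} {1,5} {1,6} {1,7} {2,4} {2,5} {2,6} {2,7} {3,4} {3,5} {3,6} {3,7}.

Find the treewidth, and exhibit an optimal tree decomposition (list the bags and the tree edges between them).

Every bag has size at most 4, so the width is 4 − 1 = 3 and tw(G) ≤ 3. For the lower bound: the 4 vertex sets {3,6}, {2,7}, {1}, {4} are disjoint, each induces a connected subgraph, and every pair is joined by at least one edge of G. Contracting each set to a single vertex therefore yields K_{4} as a minor, and since treewidth is minor-monotone, tw(G) ≥ tw(K_{4}) = 3. Hence tw(G) = 3 exactly.

Treewidth 3.
Bags: B1 = {1, 2, 3, 6}  B2 = {1, 2, 3, 7}  B3 = {1, 2, 3, 4}  B4 = {1, 2, 3, 5}
Tree: B1–B2, B2–B3, B3–B4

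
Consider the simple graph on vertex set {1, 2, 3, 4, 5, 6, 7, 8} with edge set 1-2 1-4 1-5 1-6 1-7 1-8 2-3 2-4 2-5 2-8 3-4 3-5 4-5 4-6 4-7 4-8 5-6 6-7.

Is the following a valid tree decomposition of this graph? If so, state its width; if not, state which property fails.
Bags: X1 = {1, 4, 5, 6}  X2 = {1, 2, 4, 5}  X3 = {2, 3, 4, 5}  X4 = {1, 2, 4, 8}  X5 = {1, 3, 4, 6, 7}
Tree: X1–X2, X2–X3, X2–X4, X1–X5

No — bags containing vertex 3 are not connected in the tree.

A tree decomposition must satisfy three properties: every vertex lies in some bag; for every edge, both endpoints lie together in some bag; and for every vertex, the bags containing it form a connected subtree. Here bags containing vertex 3 are not connected in the tree, so the decomposition is invalid.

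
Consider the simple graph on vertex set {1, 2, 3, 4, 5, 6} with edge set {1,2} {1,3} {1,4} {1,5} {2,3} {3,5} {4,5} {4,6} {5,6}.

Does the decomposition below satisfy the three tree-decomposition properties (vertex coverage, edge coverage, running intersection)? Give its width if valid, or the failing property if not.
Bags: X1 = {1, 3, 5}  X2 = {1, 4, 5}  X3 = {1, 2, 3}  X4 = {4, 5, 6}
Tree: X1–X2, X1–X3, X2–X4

Yes; width 2.

Vertex coverage: the bags together contain {1, 2, 3, 4, 5, 6}, the full vertex set. Edge coverage: each edge of G has both endpoints in at least one bag. Running intersection: for every vertex, the bags containing it form a connected subtree. All three properties hold, so this is a valid tree decomposition of width max|bag| − 1 = 2, and hence tw(G) ≤ 2.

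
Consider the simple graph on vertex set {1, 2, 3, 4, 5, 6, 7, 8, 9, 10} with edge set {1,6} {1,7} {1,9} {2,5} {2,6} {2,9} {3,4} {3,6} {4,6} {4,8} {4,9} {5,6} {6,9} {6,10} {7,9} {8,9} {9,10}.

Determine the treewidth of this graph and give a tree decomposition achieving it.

Every bag has size at most 3, so the width is 3 − 1 = 2 and tw(G) ≤ 2. On the other hand G contains the 3-clique {4, 8, 9}. A clique must lie in a single bag of any decomposition, so no decomposition can have width below 2. Hence tw(G) = 2 exactly.

Treewidth 2.
One such decomposition:
Bags: B1 = {4, 6, 9}  B2 = {2, 6, 9}  B3 = {1, 6, 9}  B4 = {4, 8, 9}  B5 = {2, 5, 6}  B6 = {6, 9, 10}  B7 = {3, 4, 6}  B8 = {1, 7, 9}
Tree: B1–B2, B2–B3, B1–B4, B2–B5, B3–B6, B1–B7, B3–B8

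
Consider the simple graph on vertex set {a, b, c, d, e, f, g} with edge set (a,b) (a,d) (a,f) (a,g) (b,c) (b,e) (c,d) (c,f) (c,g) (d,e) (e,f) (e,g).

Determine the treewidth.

3

A width-3 tree decomposition is:
Bags: B1 = {a, c, d, e}  B2 = {a, b, c, e}  B3 = {a, c, e, f}  B4 = {a, c, e, g}
Tree: B1–B2, B2–B3, B3–B4
Every bag has size at most 4, so the width is 4 − 1 = 3 and tw(G) ≤ 3. For the lower bound: the 4 vertex sets {c,d}, {a,b}, {e}, {f} are disjoint, each induces a connected subgraph, and every pair is joined by at least one edge of G. Contracting each set to a single vertex therefore yields K_{4} as a minor, and since treewidth is minor-monotone, tw(G) ≥ tw(K_{4}) = 3. Combining the bounds, tw(G) = 3.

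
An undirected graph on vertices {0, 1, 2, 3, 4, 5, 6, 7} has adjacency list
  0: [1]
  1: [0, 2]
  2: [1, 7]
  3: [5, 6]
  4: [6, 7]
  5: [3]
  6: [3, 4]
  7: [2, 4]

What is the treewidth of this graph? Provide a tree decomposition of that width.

Treewidth 1.
Bags: B1 = {3, 5}  B2 = {3, 6}  B3 = {4, 6}  B4 = {4, 7}  B5 = {2, 7}  B6 = {1, 2}  B7 = {0, 1}
Tree: B1–B2, B2–B3, B3–B4, B4–B5, B5–B6, B6–B7

Every bag has size at most 2, so the width is 2 − 1 = 1 and tw(G) ≤ 1. Since G has at least one edge (e.g. 5–3), it is not an edgeless graph, so tw(G) ≥ 1. Combining the bounds, tw(G) = 1.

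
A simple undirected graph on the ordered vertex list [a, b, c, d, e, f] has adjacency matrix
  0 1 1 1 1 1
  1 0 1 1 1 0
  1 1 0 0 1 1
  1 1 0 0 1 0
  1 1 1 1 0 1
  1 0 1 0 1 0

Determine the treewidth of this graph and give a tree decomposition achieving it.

Every bag has size at most 4, so the width is 4 − 1 = 3 and tw(G) ≤ 3. For the lower bound, the 4 vertices {a, b, d, e} are pairwise adjacent, and any tree decomposition puts a clique entirely inside one bag — forcing width ≥ 3. Hence tw(G) = 3 exactly.

Treewidth 3.
One such decomposition:
Bags: B1 = {a, b, d, e}  B2 = {a, b, c, e}  B3 = {a, c, e, f}
Tree: B1–B2, B2–B3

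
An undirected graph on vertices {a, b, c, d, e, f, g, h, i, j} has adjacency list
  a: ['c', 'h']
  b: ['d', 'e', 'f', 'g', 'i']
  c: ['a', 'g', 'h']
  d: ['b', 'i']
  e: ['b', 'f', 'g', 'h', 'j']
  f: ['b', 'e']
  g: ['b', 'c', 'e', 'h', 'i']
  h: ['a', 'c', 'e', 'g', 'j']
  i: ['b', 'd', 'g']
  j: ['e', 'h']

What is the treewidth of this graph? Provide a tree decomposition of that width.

Treewidth 2.
Bags: B1 = {b, e, g}  B2 = {b, e, f}  B3 = {e, g, h}  B4 = {b, g, i}  B5 = {c, g, h}  B6 = {e, h, j}  B7 = {b, d, i}  B8 = {a, c, h}
Tree: B1–B2, B1–B3, B1–B4, B3–B5, B3–B6, B4–B7, B5–B8

The largest bag has 3 vertices, giving width 2; this decomposition certifies tw(G) ≤ 2. On the other hand G contains the 3-clique {b, d, i}. A clique must lie in a single bag of any decomposition, so no decomposition can have width below 2. Hence tw(G) = 2 exactly.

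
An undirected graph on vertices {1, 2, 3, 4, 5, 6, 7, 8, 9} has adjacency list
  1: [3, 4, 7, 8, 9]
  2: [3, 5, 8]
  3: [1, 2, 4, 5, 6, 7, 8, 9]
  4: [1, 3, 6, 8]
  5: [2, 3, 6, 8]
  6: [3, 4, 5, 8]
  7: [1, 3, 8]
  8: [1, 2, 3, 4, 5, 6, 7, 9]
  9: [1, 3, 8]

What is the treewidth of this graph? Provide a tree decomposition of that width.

Every bag has size at most 4, so the width is 4 − 1 = 3 and tw(G) ≤ 3. Conversely, {1, 3, 8, 9} is a clique of size 4, and the vertices of any clique must share a bag in every tree decomposition; so some bag has ≥ 4 vertices and tw(G) ≥ 3. Therefore the treewidth is 3.

Treewidth 3.
One optimal decomposition is:
Bags: B1 = {1, 3, 4, 8}  B2 = {3, 4, 6, 8}  B3 = {1, 3, 7, 8}  B4 = {3, 5, 6, 8}  B5 = {2, 3, 5, 8}  B6 = {1, 3, 8, 9}
Tree: B1–B2, B1–B3, B2–B4, B4–B5, B1–B6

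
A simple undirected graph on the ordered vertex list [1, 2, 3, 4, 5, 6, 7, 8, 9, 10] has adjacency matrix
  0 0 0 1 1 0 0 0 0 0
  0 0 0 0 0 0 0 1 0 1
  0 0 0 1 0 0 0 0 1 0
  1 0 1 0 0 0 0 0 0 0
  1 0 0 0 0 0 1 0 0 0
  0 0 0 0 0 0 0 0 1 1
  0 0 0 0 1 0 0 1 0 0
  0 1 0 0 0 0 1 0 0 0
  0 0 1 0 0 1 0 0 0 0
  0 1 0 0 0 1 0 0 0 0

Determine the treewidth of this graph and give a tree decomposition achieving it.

Treewidth 2.
One such decomposition:
Bags: B1 = {1, 3, 4}  B2 = {1, 3, 9}  B3 = {1, 6, 9}  B4 = {1, 6, 10}  B5 = {1, 2, 10}  B6 = {1, 2, 8}  B7 = {1, 7, 8}  B8 = {1, 5, 7}
Tree: B1–B2, B2–B3, B3–B4, B4–B5, B5–B6, B6–B7, B7–B8

Each bag holds 3 vertices, so the decomposition has width 2, which upper-bounds the treewidth. For the lower bound, G contains the cycle 1–4–3–9–6–10–2–8–7–5–1, so G is not a forest; only forests have treewidth ≤ 1, hence tw(G) ≥ 2. Hence tw(G) = 2 exactly.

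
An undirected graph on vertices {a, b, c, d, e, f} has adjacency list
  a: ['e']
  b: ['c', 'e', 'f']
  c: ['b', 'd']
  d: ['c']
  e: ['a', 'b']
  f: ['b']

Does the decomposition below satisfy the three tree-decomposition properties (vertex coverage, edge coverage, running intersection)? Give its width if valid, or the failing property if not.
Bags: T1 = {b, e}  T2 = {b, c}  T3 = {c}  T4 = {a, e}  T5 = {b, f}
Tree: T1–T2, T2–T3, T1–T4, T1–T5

A tree decomposition must satisfy three properties: every vertex lies in some bag; for every edge, both endpoints lie together in some bag; and for every vertex, the bags containing it form a connected subtree. Here vertex d appears in no bag, so the decomposition is invalid.

No — vertex d appears in no bag.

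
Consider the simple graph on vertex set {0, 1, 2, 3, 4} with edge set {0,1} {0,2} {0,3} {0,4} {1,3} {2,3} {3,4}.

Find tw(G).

2

A width-2 tree decomposition is:
Bags: B1 = {0, 1, 3}  B2 = {0, 2, 3}  B3 = {0, 3, 4}
Tree: B1–B2, B1–B3
Each bag holds 3 vertices, so the decomposition has width 2, which upper-bounds the treewidth. On the other hand G contains the 3-clique {0, 1, 3}. A clique must lie in a single bag of any decomposition, so no decomposition can have width below 2. The upper and lower bounds meet at 2, so that is the treewidth.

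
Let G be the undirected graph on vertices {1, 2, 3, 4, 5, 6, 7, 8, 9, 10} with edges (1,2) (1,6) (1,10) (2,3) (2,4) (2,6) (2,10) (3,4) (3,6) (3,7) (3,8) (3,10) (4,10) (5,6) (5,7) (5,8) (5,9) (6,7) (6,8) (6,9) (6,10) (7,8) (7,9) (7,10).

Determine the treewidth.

A width-3 tree decomposition is:
Bags: B1 = {5, 6, 7, 8}  B2 = {3, 6, 7, 8}  B3 = {3, 6, 7, 10}  B4 = {5, 6, 7, 9}  B5 = {2, 3, 6, 10}  B6 = {2, 3, 4, 10}  B7 = {1, 2, 6, 10}
Tree: B1–B2, B2–B3, B1–B4, B3–B5, B5–B6, B5–B7
Each bag holds 4 vertices, so the decomposition has width 3, which upper-bounds the treewidth. Conversely, {2, 3, 4, 10} is a clique of size 4, and the vertices of any clique must share a bag in every tree decomposition; so some bag has ≥ 4 vertices and tw(G) ≥ 3. Combining the bounds, tw(G) = 3.

3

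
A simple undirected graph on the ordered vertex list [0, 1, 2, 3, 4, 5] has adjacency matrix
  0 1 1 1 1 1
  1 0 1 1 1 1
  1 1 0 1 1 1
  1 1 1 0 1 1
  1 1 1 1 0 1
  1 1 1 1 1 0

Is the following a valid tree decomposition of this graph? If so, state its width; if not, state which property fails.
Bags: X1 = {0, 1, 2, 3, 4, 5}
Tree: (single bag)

Yes; width 5.

Every vertex of G appears in some bag (union = {0, 1, 2, 3, 4, 5}); every edge is covered by a bag; and for each vertex v the set of bags containing v is connected in the bag tree. The decomposition is therefore valid. The largest bag has 6 vertices, so the width is 5.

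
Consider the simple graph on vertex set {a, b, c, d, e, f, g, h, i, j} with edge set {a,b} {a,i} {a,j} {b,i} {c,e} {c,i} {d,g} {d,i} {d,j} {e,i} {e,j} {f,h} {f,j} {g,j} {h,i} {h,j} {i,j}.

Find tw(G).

2

A width-2 tree decomposition is:
Bags: B1 = {f, h, j}  B2 = {h, i, j}  B3 = {e, i, j}  B4 = {a, i, j}  B5 = {d, i, j}  B6 = {a, b, i}  B7 = {d, g, j}  B8 = {c, e, i}
Tree: B1–B2, B2–B3, B3–B4, B3–B5, B4–B6, B5–B7, B3–B8
The largest bag has 3 vertices, giving width 2; this decomposition certifies tw(G) ≤ 2. On the other hand G contains the 3-clique {d, g, j}. A clique must lie in a single bag of any decomposition, so no decomposition can have width below 2. Hence tw(G) = 2 exactly.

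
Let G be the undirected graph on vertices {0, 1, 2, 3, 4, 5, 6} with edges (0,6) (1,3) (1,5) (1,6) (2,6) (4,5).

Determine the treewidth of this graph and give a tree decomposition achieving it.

Treewidth 1.
One such decomposition:
Bags: B1 = {1, 3}  B2 = {1, 6}  B3 = {2, 6}  B4 = {0, 6}  B5 = {1, 5}  B6 = {4, 5}
Tree: B1–B2, B2–B3, B3–B4, B2–B5, B5–B6

The largest bag has 2 vertices, giving width 1; this decomposition certifies tw(G) ≤ 1. G has an edge, so its treewidth is at least 1. Hence tw(G) = 1 exactly.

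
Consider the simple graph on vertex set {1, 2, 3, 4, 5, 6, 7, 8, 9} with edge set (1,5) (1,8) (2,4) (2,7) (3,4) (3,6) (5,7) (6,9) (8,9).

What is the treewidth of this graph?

A width-2 tree decomposition is:
Bags: B1 = {2, 4, 7}  B2 = {4, 5, 7}  B3 = {1, 4, 5}  B4 = {1, 4, 8}  B5 = {4, 8, 9}  B6 = {4, 6, 9}  B7 = {3, 4, 6}
Tree: B1–B2, B2–B3, B3–B4, B4–B5, B5–B6, B6–B7
Every bag has size at most 3, so the width is 3 − 1 = 2 and tw(G) ≤ 2. For the lower bound, G contains the cycle 4–2–7–5–1–8–9–6–3–4, so G is not a forest; only forests have treewidth ≤ 1, hence tw(G) ≥ 2. The upper and lower bounds meet at 2, so that is the treewidth.

2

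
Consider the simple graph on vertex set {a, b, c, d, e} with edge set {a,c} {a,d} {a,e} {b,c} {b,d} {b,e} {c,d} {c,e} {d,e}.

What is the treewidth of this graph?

3

A width-3 tree decomposition is:
Bags: B1 = {b, c, d, e}  B2 = {a, c, d, e}
Tree: B1–B2
The largest bag has 4 vertices, giving width 3; this decomposition certifies tw(G) ≤ 3. Conversely, {a, c, d, e} is a clique of size 4, and the vertices of any clique must share a bag in every tree decomposition; so some bag has ≥ 4 vertices and tw(G) ≥ 3. Hence tw(G) = 3 exactly.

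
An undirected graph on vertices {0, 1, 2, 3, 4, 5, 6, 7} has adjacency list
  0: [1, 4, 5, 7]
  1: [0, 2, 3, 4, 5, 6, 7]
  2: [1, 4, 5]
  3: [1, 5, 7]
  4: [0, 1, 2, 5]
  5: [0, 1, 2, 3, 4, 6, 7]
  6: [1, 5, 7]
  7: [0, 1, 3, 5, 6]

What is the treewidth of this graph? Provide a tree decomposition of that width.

Each bag holds 4 vertices, so the decomposition has width 3, which upper-bounds the treewidth. On the other hand G contains the 4-clique {1, 2, 4, 5}. A clique must lie in a single bag of any decomposition, so no decomposition can have width below 3. Therefore the treewidth is 3.

Treewidth 3.
One optimal decomposition is:
Bags: B1 = {1, 5, 6, 7}  B2 = {1, 3, 5, 7}  B3 = {0, 1, 5, 7}  B4 = {0, 1, 4, 5}  B5 = {1, 2, 4, 5}
Tree: B1–B2, B1–B3, B3–B4, B4–B5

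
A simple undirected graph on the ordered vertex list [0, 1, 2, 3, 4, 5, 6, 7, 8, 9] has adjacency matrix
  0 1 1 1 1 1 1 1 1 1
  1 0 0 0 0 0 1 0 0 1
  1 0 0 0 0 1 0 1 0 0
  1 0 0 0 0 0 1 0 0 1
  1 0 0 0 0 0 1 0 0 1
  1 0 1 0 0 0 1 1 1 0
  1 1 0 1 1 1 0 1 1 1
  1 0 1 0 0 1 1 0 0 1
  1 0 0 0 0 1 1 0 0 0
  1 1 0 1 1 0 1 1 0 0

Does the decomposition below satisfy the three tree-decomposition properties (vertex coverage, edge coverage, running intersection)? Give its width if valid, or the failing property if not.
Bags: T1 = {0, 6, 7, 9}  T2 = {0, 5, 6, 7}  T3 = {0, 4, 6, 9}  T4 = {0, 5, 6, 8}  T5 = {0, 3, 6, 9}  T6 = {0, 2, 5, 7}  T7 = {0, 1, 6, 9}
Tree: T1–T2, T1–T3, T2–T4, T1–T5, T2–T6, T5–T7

Every vertex of G appears in some bag (union = {0, 1, 2, 3, 4, 5, 6, 7, 8, 9}); every edge is covered by a bag; and for each vertex v the set of bags containing v is connected in the bag tree. The decomposition is therefore valid. The largest bag has 4 vertices, so the width is 3.

Yes; width 3.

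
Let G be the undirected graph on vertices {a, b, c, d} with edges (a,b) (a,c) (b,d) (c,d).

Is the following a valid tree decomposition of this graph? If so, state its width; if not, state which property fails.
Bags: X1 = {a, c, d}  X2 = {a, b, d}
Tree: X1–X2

Every vertex of G appears in some bag (union = {a, b, c, d}); every edge is covered by a bag; and for each vertex v the set of bags containing v is connected in the bag tree. The decomposition is therefore valid. The largest bag has 3 vertices, so the width is 2.

Yes; width 2.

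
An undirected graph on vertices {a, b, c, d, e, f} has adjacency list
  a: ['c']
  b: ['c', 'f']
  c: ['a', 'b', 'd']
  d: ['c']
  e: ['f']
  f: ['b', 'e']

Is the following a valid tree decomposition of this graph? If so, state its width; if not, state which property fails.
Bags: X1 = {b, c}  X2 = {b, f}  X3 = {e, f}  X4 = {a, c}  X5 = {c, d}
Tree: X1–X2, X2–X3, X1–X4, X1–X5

Checking the three conditions: (i) the bags cover all of {a, b, c, d, e, f}; (ii) for each edge, some bag contains both endpoints; (iii) the bags containing any fixed vertex form a subtree. All hold, so the decomposition is valid with width 2 − 1 = 1.

Yes; width 1.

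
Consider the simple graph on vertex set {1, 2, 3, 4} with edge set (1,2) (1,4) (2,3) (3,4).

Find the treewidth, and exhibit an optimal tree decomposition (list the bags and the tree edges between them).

Treewidth 2.
Bags: B1 = {1, 2, 3}  B2 = {1, 3, 4}
Tree: B1–B2

Each bag holds 3 vertices, so the decomposition has width 2, which upper-bounds the treewidth. For the lower bound, G contains the cycle 1–2–3–4–1, so G is not a forest; only forests have treewidth ≤ 1, hence tw(G) ≥ 2. Combining the bounds, tw(G) = 2.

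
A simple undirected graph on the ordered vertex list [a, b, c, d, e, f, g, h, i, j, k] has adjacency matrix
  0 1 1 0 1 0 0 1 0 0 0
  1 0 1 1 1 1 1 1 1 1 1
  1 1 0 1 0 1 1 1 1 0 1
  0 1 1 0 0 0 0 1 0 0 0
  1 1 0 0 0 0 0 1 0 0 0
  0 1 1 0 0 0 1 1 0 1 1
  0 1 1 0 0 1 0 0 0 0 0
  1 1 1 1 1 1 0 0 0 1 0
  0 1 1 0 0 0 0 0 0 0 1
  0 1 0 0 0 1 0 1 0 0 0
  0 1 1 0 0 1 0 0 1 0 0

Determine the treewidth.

A width-3 tree decomposition is:
Bags: B1 = {b, c, f, h}  B2 = {a, b, c, h}  B3 = {b, c, f, k}  B4 = {b, f, h, j}  B5 = {b, c, i, k}  B6 = {a, b, e, h}  B7 = {b, c, f, g}  B8 = {b, c, d, h}
Tree: B1–B2, B1–B3, B1–B4, B3–B5, B2–B6, B1–B7, B2–B8
Every bag has size at most 4, so the width is 4 − 1 = 3 and tw(G) ≤ 3. For the lower bound, the 4 vertices {b, f, h, j} are pairwise adjacent, and any tree decomposition puts a clique entirely inside one bag — forcing width ≥ 3. Hence tw(G) = 3 exactly.

3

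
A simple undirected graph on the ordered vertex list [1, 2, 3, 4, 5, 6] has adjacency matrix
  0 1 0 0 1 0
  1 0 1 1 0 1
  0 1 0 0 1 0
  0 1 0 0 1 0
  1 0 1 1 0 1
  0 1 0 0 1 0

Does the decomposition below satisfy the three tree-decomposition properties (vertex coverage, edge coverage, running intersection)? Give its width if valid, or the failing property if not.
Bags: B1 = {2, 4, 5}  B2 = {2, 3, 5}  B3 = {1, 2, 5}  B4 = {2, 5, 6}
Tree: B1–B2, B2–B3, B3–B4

Every vertex of G appears in some bag (union = {1, 2, 3, 4, 5, 6}); every edge is covered by a bag; and for each vertex v the set of bags containing v is connected in the bag tree. The decomposition is therefore valid. The largest bag has 3 vertices, so the width is 2.

Yes; width 2.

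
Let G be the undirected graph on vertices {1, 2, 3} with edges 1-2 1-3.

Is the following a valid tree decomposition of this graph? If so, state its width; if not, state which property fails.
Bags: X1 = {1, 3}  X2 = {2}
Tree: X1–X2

A tree decomposition must satisfy three properties: every vertex lies in some bag; for every edge, both endpoints lie together in some bag; and for every vertex, the bags containing it form a connected subtree. Here edge (1,2) lies in no bag, so the decomposition is invalid.

No — edge (1,2) lies in no bag.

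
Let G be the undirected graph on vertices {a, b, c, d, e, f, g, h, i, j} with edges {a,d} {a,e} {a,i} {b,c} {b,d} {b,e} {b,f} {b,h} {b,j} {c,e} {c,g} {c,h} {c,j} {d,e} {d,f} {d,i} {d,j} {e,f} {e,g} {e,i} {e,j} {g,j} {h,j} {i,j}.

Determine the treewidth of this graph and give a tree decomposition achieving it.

Each bag holds 4 vertices, so the decomposition has width 3, which upper-bounds the treewidth. Conversely, {a, d, e, i} is a clique of size 4, and the vertices of any clique must share a bag in every tree decomposition; so some bag has ≥ 4 vertices and tw(G) ≥ 3. The upper and lower bounds meet at 3, so that is the treewidth.

Treewidth 3.
One such decomposition:
Bags: B1 = {d, e, i, j}  B2 = {b, d, e, j}  B3 = {b, c, e, j}  B4 = {a, d, e, i}  B5 = {b, c, h, j}  B6 = {c, e, g, j}  B7 = {b, d, e, f}
Tree: B1–B2, B2–B3, B1–B4, B3–B5, B3–B6, B2–B7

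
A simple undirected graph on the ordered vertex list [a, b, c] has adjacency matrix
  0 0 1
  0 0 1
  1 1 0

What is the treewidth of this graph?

A width-1 tree decomposition is:
Bags: B1 = {a, c}  B2 = {b, c}
Tree: B1–B2
Each bag holds 2 vertices, so the decomposition has width 1, which upper-bounds the treewidth. Any graph with an edge has treewidth ≥ 1, and G has the edge a–c. Therefore the treewidth is 1.

1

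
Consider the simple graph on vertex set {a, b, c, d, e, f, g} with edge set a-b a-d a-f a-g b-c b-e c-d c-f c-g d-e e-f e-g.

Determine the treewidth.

3

A width-3 tree decomposition is:
Bags: B1 = {a, c, d, e}  B2 = {a, c, e, f}  B3 = {a, b, c, e}  B4 = {a, c, e, g}
Tree: B1–B2, B2–B3, B3–B4
The largest bag has 4 vertices, giving width 3; this decomposition certifies tw(G) ≤ 3. For the lower bound: the 4 vertex sets {d,e}, {c,f}, {a}, {b} are disjoint, each induces a connected subgraph, and every pair is joined by at least one edge of G. Contracting each set to a single vertex therefore yields K_{4} as a minor, and since treewidth is minor-monotone, tw(G) ≥ tw(K_{4}) = 3. Combining the bounds, tw(G) = 3.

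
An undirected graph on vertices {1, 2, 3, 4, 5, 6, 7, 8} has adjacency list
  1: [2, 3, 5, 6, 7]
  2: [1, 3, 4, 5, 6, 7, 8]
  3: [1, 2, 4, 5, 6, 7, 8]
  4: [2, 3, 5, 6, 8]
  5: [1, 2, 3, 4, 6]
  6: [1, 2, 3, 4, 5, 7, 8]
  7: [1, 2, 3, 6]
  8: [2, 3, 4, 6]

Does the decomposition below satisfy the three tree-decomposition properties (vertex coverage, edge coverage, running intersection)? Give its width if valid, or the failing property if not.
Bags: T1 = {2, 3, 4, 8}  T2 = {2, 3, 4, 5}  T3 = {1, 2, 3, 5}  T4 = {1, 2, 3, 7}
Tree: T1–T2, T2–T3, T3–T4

A tree decomposition must satisfy three properties: every vertex lies in some bag; for every edge, both endpoints lie together in some bag; and for every vertex, the bags containing it form a connected subtree. Here vertex 6 appears in no bag, so the decomposition is invalid.

No — vertex 6 appears in no bag.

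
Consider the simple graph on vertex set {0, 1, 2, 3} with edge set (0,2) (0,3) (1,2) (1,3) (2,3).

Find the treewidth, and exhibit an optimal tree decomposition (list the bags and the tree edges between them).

Treewidth 2.
One such decomposition:
Bags: B1 = {0, 2, 3}  B2 = {1, 2, 3}
Tree: B1–B2

Each bag holds 3 vertices, so the decomposition has width 2, which upper-bounds the treewidth. On the other hand G contains the 3-clique {0, 2, 3}. A clique must lie in a single bag of any decomposition, so no decomposition can have width below 2. Combining the bounds, tw(G) = 2.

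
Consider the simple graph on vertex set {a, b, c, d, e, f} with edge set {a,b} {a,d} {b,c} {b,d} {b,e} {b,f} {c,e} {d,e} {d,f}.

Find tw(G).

2

A width-2 tree decomposition is:
Bags: B1 = {a, b, d}  B2 = {b, d, e}  B3 = {b, c, e}  B4 = {b, d, f}
Tree: B1–B2, B2–B3, B1–B4
The largest bag has 3 vertices, giving width 2; this decomposition certifies tw(G) ≤ 2. Conversely, {b, d, e} is a clique of size 3, and the vertices of any clique must share a bag in every tree decomposition; so some bag has ≥ 3 vertices and tw(G) ≥ 2. Combining the bounds, tw(G) = 2.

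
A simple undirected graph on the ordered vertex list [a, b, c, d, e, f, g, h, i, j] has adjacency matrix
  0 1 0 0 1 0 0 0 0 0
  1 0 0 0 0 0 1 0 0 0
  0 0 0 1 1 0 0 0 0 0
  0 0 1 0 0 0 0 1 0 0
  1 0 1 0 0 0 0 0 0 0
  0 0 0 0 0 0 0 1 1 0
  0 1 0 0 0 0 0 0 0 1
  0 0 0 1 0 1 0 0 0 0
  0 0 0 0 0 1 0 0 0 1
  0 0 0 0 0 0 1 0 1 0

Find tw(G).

2

A width-2 tree decomposition is:
Bags: B1 = {f, h, i}  B2 = {d, h, i}  B3 = {c, d, i}  B4 = {c, e, i}  B5 = {a, e, i}  B6 = {a, b, i}  B7 = {b, g, i}  B8 = {g, i, j}
Tree: B1–B2, B2–B3, B3–B4, B4–B5, B5–B6, B6–B7, B7–B8
Each bag holds 3 vertices, so the decomposition has width 2, which upper-bounds the treewidth. Since i–f–h–d–c–e–a–b–g–j–i is a cycle in G, G is not acyclic. Forests are exactly the graphs of treewidth ≤ 1, so tw(G) ≥ 2. The upper and lower bounds meet at 2, so that is the treewidth.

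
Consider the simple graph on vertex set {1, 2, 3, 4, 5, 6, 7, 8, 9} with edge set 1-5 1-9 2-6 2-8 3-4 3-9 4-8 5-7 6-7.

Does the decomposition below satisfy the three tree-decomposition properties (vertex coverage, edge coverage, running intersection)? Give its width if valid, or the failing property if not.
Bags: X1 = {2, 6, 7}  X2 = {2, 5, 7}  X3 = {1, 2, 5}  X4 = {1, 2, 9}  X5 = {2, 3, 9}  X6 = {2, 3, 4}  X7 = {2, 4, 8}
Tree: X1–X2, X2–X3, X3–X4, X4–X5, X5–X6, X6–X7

Yes; width 2.

Every vertex of G appears in some bag (union = {1, 2, 3, 4, 5, 6, 7, 8, 9}); every edge is covered by a bag; and for each vertex v the set of bags containing v is connected in the bag tree. The decomposition is therefore valid. The largest bag has 3 vertices, so the width is 2.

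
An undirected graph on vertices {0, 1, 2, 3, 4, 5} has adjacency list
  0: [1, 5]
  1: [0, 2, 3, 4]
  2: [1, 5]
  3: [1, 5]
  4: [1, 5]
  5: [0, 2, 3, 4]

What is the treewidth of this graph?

2

A width-2 tree decomposition is:
Bags: B1 = {1, 4, 5}  B2 = {1, 2, 5}  B3 = {0, 1, 5}  B4 = {1, 3, 5}
Tree: B1–B2, B2–B3, B3–B4
Each bag holds 3 vertices, so the decomposition has width 2, which upper-bounds the treewidth. For the lower bound, G contains the cycle 1–4–5–2–1, so G is not a forest; only forests have treewidth ≤ 1, hence tw(G) ≥ 2. The upper and lower bounds meet at 2, so that is the treewidth.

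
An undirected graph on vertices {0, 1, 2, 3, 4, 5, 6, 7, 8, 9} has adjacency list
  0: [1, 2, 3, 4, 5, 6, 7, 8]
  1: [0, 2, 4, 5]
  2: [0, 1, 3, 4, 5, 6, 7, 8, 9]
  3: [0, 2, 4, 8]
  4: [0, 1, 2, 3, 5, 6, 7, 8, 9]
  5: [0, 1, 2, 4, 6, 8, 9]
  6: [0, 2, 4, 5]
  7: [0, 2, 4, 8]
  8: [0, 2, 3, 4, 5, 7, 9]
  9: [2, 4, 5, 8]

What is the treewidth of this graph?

4

A width-4 tree decomposition is:
Bags: B1 = {0, 2, 4, 5, 6}  B2 = {0, 2, 4, 5, 8}  B3 = {0, 2, 4, 7, 8}  B4 = {2, 4, 5, 8, 9}  B5 = {0, 1, 2, 4, 5}  B6 = {0, 2, 3, 4, 8}
Tree: B1–B2, B2–B3, B2–B4, B1–B5, B2–B6
The largest bag has 5 vertices, giving width 4; this decomposition certifies tw(G) ≤ 4. Conversely, {0, 2, 3, 4, 8} is a clique of size 5, and the vertices of any clique must share a bag in every tree decomposition; so some bag has ≥ 5 vertices and tw(G) ≥ 4. Hence tw(G) = 4 exactly.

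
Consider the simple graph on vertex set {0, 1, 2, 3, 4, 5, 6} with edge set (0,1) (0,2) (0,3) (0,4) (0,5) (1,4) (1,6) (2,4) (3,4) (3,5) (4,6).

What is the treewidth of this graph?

2

A width-2 tree decomposition is:
Bags: B1 = {0, 3, 5}  B2 = {0, 3, 4}  B3 = {0, 2, 4}  B4 = {0, 1, 4}  B5 = {1, 4, 6}
Tree: B1–B2, B2–B3, B2–B4, B4–B5
Each bag holds 3 vertices, so the decomposition has width 2, which upper-bounds the treewidth. On the other hand G contains the 3-clique {0, 1, 4}. A clique must lie in a single bag of any decomposition, so no decomposition can have width below 2. Therefore the treewidth is 2.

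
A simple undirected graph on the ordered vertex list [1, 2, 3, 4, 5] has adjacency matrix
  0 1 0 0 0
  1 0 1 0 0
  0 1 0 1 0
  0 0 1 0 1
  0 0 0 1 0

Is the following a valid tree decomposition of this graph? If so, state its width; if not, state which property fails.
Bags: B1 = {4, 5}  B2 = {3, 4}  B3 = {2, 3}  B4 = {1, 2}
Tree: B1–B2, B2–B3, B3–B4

Yes; width 1.

Every vertex of G appears in some bag (union = {1, 2, 3, 4, 5}); every edge is covered by a bag; and for each vertex v the set of bags containing v is connected in the bag tree. The decomposition is therefore valid. The largest bag has 2 vertices, so the width is 1.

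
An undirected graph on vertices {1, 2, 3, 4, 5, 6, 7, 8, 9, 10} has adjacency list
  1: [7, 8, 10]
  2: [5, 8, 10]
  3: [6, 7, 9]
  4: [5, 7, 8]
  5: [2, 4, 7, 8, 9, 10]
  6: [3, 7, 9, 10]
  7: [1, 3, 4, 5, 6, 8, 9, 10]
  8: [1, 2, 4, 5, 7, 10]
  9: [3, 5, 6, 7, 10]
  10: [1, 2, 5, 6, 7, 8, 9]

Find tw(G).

A width-3 tree decomposition is:
Bags: B1 = {5, 7, 9, 10}  B2 = {5, 7, 8, 10}  B3 = {6, 7, 9, 10}  B4 = {3, 6, 7, 9}  B5 = {4, 5, 7, 8}  B6 = {2, 5, 8, 10}  B7 = {1, 7, 8, 10}
Tree: B1–B2, B1–B3, B3–B4, B2–B5, B2–B6, B2–B7
The largest bag has 4 vertices, giving width 3; this decomposition certifies tw(G) ≤ 3. Conversely, {2, 5, 8, 10} is a clique of size 4, and the vertices of any clique must share a bag in every tree decomposition; so some bag has ≥ 4 vertices and tw(G) ≥ 3. Hence tw(G) = 3 exactly.

3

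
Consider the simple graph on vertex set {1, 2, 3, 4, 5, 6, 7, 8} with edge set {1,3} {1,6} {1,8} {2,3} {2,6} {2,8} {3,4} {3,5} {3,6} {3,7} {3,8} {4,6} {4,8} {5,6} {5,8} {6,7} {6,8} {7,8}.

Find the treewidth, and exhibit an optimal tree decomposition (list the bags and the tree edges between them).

Every bag has size at most 4, so the width is 4 − 1 = 3 and tw(G) ≤ 3. Conversely, {1, 3, 6, 8} is a clique of size 4, and the vertices of any clique must share a bag in every tree decomposition; so some bag has ≥ 4 vertices and tw(G) ≥ 3. The upper and lower bounds meet at 3, so that is the treewidth.

Treewidth 3.
Bags: B1 = {3, 5, 6, 8}  B2 = {2, 3, 6, 8}  B3 = {1, 3, 6, 8}  B4 = {3, 4, 6, 8}  B5 = {3, 6, 7, 8}
Tree: B1–B2, B2–B3, B1–B4, B1–B5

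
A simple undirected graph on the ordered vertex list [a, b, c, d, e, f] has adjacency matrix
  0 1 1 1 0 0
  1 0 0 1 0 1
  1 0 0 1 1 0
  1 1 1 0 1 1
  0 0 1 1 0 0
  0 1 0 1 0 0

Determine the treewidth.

2

A width-2 tree decomposition is:
Bags: B1 = {a, b, d}  B2 = {a, c, d}  B3 = {c, d, e}  B4 = {b, d, f}
Tree: B1–B2, B2–B3, B1–B4
The largest bag has 3 vertices, giving width 2; this decomposition certifies tw(G) ≤ 2. On the other hand G contains the 3-clique {c, d, e}. A clique must lie in a single bag of any decomposition, so no decomposition can have width below 2. The upper and lower bounds meet at 2, so that is the treewidth.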